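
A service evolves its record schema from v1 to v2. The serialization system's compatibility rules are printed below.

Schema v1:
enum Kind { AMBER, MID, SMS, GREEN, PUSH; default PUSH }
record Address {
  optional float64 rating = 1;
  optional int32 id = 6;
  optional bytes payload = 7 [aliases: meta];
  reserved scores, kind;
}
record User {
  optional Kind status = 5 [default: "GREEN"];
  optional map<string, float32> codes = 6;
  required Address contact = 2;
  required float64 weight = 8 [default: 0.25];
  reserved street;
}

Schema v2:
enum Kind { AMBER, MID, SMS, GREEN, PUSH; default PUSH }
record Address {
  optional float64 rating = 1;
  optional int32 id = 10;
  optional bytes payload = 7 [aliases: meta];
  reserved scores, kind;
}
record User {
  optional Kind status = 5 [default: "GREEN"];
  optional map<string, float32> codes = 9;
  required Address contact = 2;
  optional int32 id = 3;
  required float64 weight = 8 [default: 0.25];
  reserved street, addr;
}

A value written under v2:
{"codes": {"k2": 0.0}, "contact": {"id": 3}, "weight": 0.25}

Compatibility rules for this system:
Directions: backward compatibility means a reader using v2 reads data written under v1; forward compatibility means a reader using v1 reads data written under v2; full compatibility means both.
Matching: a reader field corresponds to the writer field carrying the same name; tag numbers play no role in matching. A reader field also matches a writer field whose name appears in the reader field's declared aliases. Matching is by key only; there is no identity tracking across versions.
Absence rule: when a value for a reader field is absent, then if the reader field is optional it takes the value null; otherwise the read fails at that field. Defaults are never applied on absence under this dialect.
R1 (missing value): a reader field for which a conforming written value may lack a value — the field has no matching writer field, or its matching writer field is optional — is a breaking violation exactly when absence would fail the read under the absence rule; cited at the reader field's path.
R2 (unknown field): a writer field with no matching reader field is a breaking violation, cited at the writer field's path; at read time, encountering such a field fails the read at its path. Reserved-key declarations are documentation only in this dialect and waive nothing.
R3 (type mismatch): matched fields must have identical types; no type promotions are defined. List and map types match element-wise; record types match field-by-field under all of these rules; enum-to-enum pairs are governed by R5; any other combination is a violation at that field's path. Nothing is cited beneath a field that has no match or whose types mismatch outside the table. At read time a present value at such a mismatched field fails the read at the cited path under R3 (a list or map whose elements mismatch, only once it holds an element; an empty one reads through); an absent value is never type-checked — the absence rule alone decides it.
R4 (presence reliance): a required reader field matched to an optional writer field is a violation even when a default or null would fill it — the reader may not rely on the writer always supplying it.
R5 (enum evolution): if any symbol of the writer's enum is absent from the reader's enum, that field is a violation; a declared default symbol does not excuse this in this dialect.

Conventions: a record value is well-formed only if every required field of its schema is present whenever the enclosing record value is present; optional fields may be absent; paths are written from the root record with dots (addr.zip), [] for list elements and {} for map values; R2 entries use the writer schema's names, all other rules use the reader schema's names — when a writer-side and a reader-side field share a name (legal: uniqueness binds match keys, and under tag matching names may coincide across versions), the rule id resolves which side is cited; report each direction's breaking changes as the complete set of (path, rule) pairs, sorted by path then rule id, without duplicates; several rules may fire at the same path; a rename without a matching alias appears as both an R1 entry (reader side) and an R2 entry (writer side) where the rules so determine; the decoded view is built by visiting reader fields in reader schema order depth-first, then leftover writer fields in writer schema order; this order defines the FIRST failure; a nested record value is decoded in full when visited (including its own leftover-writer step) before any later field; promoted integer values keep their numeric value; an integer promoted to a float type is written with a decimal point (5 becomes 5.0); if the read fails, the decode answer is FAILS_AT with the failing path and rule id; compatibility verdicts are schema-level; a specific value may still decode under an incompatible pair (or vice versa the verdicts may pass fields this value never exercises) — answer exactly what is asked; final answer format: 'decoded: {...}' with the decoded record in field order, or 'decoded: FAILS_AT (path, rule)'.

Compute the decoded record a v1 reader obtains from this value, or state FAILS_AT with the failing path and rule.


the writer's type comes first in each User pair
migrating the User value to v1:
  status := null (absent, optional -> null)
  codes := {"k2": 0.0}
  contact.rating := null (absent, optional -> null)
  contact.id := 3
  contact.payload := null (absent, optional -> null)
  weight := 0.25
  => decoded: {"status": null, "codes": {"k2": 0.0}, "contact": {"rating": null, "id": 3, "payload": null}, "weight": 0.25}
the rest of the User diff is inert for this question:
  added field id to record User: optional int32, tag 3 (in v2 it sits immediately before weight) -> schema-level compatibility only; this User value's decode is unchanged
  field codes in record User: tag 6 changed to 9 -> no rule fires on it and the decoded User view is identical with or without it
  field id in record Address: tag 6 changed to 10 -> no rule fires on it and the decoded User view is identical with or without it

decoded: {"status": null, "codes": {"k2": 0.0}, "contact": {"rating": null, "id": 3, "payload": null}, "weight": 0.25}


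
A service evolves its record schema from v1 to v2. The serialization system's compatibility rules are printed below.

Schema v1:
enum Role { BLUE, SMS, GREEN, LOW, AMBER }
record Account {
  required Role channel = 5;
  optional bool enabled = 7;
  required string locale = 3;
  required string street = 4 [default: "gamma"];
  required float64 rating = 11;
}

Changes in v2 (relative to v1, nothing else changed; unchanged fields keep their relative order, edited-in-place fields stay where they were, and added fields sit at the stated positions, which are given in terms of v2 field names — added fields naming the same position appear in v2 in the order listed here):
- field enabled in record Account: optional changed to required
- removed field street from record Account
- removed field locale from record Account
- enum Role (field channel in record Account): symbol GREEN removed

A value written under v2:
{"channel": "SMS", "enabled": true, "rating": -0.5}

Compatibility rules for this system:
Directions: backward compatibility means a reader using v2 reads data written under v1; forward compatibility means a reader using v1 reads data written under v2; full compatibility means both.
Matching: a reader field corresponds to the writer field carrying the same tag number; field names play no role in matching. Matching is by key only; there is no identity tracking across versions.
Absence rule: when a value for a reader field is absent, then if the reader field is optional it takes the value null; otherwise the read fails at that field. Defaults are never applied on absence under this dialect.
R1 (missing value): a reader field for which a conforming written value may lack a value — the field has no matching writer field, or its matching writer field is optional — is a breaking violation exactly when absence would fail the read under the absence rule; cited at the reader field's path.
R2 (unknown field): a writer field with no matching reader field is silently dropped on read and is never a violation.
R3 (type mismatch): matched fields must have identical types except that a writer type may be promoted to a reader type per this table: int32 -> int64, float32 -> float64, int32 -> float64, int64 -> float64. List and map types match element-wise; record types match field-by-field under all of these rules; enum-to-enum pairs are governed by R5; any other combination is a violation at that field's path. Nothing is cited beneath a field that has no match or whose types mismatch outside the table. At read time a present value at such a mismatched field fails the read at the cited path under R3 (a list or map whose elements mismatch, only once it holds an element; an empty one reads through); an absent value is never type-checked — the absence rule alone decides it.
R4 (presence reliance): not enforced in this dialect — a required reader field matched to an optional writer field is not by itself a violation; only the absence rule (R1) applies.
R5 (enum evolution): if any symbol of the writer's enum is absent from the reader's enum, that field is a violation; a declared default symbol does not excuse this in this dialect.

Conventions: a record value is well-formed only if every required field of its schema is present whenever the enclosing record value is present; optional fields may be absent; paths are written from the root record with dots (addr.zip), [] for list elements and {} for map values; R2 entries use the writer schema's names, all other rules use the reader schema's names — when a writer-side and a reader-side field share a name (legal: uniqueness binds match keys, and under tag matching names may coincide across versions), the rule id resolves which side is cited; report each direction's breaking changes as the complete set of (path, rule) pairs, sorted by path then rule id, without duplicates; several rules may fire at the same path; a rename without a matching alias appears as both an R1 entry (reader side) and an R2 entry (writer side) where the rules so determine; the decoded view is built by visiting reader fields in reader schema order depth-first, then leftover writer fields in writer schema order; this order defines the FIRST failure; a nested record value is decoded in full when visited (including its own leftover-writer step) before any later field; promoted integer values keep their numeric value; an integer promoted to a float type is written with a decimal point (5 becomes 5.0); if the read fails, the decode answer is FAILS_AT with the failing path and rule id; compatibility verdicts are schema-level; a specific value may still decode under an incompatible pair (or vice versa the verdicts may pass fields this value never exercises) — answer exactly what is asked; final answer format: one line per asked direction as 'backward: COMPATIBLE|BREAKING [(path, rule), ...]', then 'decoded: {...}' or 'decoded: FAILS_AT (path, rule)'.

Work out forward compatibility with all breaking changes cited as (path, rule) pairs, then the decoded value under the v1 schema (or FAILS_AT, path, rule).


forward: BREAKING [(locale, R1), (street, R1)]; decoded: FAILS_AT (locale, R1)

in Account below, arrows point writer -> reader
checking forward for Account: reader v1 against writer v2:
  Role -> Role, writer required: channel aligns to channel
  bool -> bool, writer required: enabled aligns to enabled
  no writer field matches reader locale
  no writer field matches reader street
  float64 -> float64, writer required: rating aligns to rating
  R1 fires at locale
  R1 fires at street
  => forward: BREAKING (2)
migrating the Account value to v1:
  channel := "SMS"
  enabled := true
  read fails at locale under R1 (no fill)
  => FAILS_AT (locale, R1)
ruling out the remaining Account differences:
  field enabled in record Account: optional changed to required -> fires only in the backward direction of Account, which is not asked here
  enum Role (field channel in record Account): symbol GREEN removed -> fires only in the backward direction of Account, which is not asked here


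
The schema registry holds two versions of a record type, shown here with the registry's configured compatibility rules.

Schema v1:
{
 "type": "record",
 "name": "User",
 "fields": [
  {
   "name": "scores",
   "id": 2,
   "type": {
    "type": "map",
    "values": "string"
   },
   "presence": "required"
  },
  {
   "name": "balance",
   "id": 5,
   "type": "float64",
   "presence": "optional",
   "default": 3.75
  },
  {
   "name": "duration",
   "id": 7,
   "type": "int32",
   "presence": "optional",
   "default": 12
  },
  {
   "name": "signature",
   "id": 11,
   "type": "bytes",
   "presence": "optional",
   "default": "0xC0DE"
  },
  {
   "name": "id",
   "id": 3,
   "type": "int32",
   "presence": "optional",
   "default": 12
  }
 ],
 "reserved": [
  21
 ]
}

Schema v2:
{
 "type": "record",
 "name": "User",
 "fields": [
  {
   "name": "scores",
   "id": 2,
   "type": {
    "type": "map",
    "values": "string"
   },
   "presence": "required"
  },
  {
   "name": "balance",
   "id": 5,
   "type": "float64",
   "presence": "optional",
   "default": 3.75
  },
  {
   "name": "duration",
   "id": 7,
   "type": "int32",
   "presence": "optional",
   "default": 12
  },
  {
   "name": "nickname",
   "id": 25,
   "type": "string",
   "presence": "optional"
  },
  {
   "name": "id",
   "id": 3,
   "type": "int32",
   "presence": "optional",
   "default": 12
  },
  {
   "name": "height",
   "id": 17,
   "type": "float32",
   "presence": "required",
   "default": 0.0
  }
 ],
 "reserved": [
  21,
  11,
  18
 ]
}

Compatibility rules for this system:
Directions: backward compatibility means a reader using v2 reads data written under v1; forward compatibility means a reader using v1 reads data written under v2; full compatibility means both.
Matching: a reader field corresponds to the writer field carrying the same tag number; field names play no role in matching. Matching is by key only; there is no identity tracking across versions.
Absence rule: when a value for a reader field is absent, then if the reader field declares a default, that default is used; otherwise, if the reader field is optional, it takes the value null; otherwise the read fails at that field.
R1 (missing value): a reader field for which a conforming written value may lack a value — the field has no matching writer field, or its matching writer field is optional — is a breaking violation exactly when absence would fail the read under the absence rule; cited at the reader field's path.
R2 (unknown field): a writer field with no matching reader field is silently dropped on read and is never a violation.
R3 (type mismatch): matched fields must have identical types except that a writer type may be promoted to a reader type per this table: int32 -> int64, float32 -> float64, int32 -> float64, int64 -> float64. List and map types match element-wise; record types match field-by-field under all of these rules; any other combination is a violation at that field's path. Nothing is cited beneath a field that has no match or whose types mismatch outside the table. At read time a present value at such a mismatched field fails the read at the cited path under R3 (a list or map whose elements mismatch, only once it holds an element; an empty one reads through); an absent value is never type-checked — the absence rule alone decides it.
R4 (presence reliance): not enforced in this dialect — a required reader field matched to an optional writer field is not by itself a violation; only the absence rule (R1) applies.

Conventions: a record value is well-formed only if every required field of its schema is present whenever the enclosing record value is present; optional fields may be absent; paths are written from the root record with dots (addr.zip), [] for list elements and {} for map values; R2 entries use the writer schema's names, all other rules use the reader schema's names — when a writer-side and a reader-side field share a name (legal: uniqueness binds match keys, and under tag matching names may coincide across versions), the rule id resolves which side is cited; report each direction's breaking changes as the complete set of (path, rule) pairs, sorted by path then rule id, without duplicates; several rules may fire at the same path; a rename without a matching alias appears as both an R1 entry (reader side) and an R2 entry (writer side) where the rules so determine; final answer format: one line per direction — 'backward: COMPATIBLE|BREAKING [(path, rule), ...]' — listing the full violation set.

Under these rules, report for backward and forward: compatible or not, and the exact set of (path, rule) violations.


the writer's type comes first in each User pair
checking backward for User: reader v2 against writer v1:
  scores: map<string, string> -> map<string, string>, writer required; from scores
  balance: float64 -> float64, writer optional; from balance
  duration: int32 -> int32, writer optional; from duration
  nickname: no writer-side match
  id: int32 -> int32, writer optional; from id
  height: no writer-side match
  signature (writer side), unknown to reader
  nothing fires on User: backward is COMPATIBLE
checking forward for User: reader v1 against writer v2:
  scores: map<string, string> -> map<string, string>, writer required; from scores
  balance: float64 -> float64, writer optional; from balance
  duration: int32 -> int32, writer optional; from duration
  signature: no writer-side match
  id: int32 -> int32, writer optional; from id
  nickname (writer side), unknown to reader
  height (writer side), unknown to reader
  nothing fires on User: forward is COMPATIBLE

backward: COMPATIBLE []; forward: COMPATIBLE []


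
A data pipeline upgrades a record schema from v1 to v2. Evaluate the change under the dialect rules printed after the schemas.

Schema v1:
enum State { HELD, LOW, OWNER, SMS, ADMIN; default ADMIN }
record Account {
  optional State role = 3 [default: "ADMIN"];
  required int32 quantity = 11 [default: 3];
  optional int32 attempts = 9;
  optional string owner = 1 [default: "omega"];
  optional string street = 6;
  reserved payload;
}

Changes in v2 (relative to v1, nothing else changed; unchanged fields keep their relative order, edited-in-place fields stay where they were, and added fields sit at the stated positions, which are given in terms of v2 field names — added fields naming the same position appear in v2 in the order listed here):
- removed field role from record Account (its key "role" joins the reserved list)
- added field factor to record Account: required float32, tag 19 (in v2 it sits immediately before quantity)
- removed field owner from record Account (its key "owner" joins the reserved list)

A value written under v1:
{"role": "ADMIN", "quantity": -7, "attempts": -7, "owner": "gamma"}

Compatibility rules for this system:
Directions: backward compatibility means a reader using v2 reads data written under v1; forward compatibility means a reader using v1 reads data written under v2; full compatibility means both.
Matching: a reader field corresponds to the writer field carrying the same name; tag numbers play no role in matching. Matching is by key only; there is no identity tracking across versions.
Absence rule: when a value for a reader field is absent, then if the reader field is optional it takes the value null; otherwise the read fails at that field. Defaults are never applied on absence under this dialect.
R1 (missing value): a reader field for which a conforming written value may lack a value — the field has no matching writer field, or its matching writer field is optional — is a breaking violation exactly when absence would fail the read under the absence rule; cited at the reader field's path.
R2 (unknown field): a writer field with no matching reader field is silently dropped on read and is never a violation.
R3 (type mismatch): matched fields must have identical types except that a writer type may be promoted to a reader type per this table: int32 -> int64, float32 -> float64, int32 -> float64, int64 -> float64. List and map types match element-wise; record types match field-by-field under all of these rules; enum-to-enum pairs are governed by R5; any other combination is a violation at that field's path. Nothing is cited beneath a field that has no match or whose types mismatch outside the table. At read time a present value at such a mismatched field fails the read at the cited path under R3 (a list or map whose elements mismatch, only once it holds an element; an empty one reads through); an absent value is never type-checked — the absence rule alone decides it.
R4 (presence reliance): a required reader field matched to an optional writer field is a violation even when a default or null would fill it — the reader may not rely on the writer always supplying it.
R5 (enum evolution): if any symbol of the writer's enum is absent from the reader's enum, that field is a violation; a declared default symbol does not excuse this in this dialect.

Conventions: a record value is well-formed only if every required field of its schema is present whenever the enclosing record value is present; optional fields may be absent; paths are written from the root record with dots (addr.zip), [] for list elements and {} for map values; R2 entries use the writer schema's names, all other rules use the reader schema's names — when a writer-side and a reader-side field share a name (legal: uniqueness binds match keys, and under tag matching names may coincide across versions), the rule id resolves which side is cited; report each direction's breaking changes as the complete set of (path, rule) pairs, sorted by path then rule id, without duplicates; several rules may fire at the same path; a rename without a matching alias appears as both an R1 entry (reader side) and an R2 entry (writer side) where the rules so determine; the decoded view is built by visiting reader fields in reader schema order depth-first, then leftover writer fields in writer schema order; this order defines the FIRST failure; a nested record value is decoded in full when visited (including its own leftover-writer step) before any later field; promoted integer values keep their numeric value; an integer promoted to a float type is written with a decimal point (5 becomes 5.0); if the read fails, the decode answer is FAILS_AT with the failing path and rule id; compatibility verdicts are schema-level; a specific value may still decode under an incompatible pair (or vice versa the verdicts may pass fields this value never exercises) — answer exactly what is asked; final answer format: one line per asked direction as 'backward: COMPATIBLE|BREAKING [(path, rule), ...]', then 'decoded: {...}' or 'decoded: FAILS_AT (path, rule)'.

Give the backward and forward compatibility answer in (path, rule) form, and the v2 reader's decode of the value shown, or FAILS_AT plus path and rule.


backward: BREAKING [(factor, R1)]; forward: COMPATIBLE []; decoded: FAILS_AT (factor, R1)

in Account below, arrows point writer -> reader
checking backward for Account: reader v2 against writer v1:
  no writer field matches reader factor
  quantity <- quantity (int32 -> int32, writer required)
  attempts <- attempts (int32 -> int32, writer optional)
  street <- street (string -> string, writer optional)
  writer field role has no reader counterpart
  writer field owner has no reader counterpart
  rule R1 violated at factor
  => 1 violation(s): backward is BREAKING for Account
checking forward for Account: reader v1 against writer v2:
  no writer field matches reader role
  quantity <- quantity (int32 -> int32, writer required)
  attempts <- attempts (int32 -> int32, writer optional)
  no writer field matches reader owner
  street <- street (string -> string, writer optional)
  writer field factor has no reader counterpart
  nothing fires on Account: forward is COMPATIBLE
migrating the Account value to v2:
  read fails at factor under R1 (no fill)
  => FAILS_AT (factor, R1)


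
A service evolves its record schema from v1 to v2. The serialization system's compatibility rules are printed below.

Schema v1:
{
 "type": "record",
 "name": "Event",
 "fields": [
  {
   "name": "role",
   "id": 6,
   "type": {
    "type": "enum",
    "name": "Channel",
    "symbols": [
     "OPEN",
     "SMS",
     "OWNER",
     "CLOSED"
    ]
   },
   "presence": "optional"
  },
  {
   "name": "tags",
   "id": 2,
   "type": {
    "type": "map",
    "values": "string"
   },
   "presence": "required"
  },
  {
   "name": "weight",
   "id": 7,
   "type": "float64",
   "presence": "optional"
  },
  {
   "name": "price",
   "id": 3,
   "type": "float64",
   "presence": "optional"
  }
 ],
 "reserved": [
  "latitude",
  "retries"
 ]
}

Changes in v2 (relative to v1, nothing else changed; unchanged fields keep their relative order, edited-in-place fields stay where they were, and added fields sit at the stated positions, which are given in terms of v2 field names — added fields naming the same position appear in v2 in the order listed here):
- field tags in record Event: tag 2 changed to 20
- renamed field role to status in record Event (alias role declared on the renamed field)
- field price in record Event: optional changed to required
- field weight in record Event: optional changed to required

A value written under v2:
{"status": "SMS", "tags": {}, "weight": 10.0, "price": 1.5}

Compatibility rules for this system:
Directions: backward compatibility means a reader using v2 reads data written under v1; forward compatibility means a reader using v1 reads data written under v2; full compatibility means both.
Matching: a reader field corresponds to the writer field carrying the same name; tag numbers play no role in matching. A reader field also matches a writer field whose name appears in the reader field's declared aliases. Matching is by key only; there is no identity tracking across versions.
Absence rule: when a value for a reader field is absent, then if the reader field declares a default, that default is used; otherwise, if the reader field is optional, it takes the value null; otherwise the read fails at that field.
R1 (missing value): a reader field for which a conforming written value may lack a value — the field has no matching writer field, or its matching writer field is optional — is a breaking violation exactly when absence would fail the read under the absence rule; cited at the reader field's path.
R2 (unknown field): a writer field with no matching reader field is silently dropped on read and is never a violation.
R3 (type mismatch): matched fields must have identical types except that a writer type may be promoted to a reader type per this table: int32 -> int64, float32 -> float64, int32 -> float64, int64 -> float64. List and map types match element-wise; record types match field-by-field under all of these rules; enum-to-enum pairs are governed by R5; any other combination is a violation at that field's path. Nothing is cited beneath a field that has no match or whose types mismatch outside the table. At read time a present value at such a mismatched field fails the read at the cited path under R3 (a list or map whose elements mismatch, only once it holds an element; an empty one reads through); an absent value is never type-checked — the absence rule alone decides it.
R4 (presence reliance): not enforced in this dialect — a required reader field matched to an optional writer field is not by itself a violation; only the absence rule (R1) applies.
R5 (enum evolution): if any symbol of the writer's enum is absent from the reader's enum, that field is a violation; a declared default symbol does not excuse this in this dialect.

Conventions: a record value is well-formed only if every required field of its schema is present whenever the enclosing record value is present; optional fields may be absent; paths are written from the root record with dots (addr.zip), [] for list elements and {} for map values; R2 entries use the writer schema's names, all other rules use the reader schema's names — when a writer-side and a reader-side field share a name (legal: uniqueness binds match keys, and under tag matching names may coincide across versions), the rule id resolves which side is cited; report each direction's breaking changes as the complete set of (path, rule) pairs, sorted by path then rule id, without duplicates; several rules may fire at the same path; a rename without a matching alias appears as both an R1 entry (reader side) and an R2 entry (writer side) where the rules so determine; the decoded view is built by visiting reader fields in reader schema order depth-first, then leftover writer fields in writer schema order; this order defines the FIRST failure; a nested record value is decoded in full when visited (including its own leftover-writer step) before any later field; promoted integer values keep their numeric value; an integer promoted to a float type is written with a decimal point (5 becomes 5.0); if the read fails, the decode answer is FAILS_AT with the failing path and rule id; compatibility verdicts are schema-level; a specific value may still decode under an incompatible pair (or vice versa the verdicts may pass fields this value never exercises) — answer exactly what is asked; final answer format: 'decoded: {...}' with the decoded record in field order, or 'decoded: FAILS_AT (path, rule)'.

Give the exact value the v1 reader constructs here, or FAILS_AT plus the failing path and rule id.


the writer's type comes first in each Event pair
decode (reader v1):
  role := null (absent, optional -> null)
  tags := {}
  weight := 10.0
  price := 1.5
  writer status: unknown -> dropped
  => decoded: {"role": null, "tags": {}, "weight": 10.0, "price": 1.5}
remaining Event differences; none change what is asked:
  field tags in record Event: tag 2 changed to 20 -> triggers nothing under the printed rules; the Event answer is the same either way
  field price in record Event: optional changed to required -> affects the rule determinations only; this particular Event value decodes identically
  field weight in record Event: optional changed to required -> affects the rule determinations only; this particular Event value decodes identically

decoded: {"role": null, "tags": {}, "weight": 10.0, "price": 1.5}


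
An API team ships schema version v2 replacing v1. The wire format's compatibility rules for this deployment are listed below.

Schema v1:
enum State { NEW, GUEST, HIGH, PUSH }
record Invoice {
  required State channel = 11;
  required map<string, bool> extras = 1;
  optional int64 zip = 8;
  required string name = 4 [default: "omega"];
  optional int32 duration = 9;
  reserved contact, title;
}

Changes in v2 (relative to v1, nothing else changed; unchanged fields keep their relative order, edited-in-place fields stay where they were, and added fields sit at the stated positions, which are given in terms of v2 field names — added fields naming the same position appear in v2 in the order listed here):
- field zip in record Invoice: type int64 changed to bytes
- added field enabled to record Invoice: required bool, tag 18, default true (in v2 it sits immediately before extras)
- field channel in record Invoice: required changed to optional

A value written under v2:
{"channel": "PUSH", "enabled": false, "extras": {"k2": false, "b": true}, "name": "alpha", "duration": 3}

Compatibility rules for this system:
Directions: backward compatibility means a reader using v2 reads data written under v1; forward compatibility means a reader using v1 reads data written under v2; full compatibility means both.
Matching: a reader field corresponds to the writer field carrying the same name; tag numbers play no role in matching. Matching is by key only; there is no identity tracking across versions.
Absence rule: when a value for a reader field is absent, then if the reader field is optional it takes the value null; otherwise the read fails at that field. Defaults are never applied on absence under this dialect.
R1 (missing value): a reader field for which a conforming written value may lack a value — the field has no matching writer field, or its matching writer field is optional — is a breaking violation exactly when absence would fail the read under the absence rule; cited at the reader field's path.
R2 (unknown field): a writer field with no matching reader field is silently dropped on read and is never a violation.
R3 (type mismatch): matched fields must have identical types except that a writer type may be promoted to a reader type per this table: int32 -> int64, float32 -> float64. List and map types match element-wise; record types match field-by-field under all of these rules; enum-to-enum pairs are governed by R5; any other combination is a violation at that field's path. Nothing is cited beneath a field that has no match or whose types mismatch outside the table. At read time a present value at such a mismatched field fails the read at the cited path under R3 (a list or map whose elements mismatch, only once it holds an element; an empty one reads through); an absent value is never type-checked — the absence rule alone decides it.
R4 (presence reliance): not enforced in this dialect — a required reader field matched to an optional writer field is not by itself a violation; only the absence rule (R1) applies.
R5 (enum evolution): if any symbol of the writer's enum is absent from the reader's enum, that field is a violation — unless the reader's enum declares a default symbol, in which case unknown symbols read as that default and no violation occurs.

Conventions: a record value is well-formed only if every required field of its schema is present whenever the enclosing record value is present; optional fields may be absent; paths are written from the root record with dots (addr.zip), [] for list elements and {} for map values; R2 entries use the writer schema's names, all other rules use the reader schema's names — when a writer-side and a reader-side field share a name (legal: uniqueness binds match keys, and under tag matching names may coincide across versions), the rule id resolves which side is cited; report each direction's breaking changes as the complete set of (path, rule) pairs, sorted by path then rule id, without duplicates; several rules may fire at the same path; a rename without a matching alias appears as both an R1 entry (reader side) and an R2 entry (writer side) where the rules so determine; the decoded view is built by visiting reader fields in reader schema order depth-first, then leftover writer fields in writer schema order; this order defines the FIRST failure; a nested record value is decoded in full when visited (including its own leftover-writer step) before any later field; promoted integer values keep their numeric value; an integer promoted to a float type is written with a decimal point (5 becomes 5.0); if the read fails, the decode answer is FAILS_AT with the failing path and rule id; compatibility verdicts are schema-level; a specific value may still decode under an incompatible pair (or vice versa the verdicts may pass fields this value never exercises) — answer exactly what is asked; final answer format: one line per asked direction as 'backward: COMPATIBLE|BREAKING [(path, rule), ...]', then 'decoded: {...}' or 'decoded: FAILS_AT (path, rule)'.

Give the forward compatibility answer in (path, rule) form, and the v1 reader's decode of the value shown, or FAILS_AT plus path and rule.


the writer's type comes first in each Invoice pair
forward pass over Invoice, reader schema v1, writer schema v2:
  channel: State -> State, writer optional; from channel
  extras: map<string, bool> -> map<string, bool>, writer required; from extras
  zip: bytes -> int64, writer optional; from zip
  name: string -> string, writer required; from name
  duration: int32 -> int32, writer optional; from duration
  enabled (writer side), unknown to reader
  breaking: (channel, R1)
  breaking: (zip, R3)
  => 2 violation(s): forward is BREAKING for Invoice
decode walk for Invoice under reader schema v1:
  channel := "PUSH"
  extras := {"k2": false, "b": true}
  zip := null (missing; optional => null)
  name := "alpha"
  duration := 3
  writer enabled: no reader field; dropped
  => decoded: {"channel": "PUSH", "extras": {"k2": false, "b": true}, "zip": null, "name": "alpha", "duration": 3}
ruling out the remaining Invoice differences:
  added field enabled to record Invoice: required bool, tag 18, default true (in v2 it sits immediately before extras) -> affects backward compatibility only, which is not asked

forward: BREAKING [(channel, R1), (zip, R3)]; decoded: {"channel": "PUSH", "extras": {"k2": false, "b": true}, "zip": null, "name": "alpha", "duration": 3}


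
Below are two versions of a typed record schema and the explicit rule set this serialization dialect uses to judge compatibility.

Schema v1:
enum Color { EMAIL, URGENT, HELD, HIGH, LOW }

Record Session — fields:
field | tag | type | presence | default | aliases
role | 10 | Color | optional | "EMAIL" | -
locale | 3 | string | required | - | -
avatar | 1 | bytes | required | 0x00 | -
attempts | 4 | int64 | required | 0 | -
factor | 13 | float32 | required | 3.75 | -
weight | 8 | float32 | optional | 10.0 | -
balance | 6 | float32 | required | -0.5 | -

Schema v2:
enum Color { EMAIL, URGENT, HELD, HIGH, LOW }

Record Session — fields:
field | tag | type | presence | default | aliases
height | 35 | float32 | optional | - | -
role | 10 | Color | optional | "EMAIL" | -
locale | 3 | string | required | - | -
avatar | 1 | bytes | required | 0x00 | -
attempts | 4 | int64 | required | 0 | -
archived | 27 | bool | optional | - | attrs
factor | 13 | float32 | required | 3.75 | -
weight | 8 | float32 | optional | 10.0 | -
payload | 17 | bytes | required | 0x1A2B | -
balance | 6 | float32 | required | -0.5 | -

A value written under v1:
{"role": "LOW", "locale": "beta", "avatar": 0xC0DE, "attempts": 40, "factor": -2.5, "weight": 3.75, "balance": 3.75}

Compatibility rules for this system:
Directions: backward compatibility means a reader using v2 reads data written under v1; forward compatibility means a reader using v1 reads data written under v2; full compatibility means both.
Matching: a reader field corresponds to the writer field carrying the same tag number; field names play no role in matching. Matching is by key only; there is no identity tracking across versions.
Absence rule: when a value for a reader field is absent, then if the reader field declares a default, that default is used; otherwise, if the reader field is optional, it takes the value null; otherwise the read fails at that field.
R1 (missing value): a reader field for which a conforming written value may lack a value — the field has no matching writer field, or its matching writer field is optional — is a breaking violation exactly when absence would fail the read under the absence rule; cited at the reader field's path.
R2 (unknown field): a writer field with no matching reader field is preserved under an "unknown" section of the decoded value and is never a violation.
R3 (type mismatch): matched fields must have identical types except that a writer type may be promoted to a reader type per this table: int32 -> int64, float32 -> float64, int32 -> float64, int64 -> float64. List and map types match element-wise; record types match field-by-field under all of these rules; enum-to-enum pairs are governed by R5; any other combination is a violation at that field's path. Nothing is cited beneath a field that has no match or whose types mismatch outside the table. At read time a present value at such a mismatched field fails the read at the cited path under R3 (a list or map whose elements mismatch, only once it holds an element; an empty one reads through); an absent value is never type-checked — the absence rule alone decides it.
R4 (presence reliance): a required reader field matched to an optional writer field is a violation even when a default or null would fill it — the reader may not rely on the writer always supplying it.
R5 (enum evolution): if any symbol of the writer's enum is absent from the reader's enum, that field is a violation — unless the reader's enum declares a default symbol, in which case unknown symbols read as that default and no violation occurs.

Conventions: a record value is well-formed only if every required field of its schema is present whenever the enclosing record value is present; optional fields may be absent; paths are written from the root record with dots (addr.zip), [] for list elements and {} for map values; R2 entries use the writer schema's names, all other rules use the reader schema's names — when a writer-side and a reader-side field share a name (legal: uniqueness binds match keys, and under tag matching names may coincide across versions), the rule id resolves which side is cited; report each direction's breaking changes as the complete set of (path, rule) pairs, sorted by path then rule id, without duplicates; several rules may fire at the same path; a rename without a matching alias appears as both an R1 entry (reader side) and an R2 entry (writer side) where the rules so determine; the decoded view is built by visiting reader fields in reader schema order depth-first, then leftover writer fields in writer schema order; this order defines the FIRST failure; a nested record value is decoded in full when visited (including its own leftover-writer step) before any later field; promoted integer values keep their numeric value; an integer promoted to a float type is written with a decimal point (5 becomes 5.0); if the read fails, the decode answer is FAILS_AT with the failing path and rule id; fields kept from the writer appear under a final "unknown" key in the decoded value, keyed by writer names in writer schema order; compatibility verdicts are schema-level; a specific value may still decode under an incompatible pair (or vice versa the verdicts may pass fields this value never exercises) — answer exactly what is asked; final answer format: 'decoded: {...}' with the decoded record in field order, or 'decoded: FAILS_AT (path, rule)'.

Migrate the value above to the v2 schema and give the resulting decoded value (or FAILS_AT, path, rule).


decoded: {"height": null, "role": "LOW", "locale": "beta", "avatar": 0xC0DE, "attempts": 40, "archived": null, "factor": -2.5, "weight": 3.75, "payload": 0x1A2B, "balance": 3.75}

in Session below, arrows point writer -> reader
migrating the Session value to v2:
  height := null (missing; optional => null)
  role := "LOW"
  locale := "beta"
  avatar := 0xC0DE
  attempts := 40
  archived := null (missing; optional => null)
  factor := -2.5
  weight := 3.75
  payload := 0x1A2B (missing; default applied)
  balance := 3.75
  => decoded: {"height": null, "role": "LOW", "locale": "beta", "avatar": 0xC0DE, "attempts": 40, "archived": null, "factor": -2.5, "weight": 3.75, "payload": 0x1A2B, "balance": 3.75}
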